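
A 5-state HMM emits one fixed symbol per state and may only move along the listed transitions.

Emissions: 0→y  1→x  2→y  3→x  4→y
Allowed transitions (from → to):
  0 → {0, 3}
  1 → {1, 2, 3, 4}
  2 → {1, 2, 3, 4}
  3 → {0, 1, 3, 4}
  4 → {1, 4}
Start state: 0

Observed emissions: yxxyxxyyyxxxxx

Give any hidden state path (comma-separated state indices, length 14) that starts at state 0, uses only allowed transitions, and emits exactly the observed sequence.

0,3,1,4,1,3,4,4,4,1,1,1,1,3

  [0] y  {0,2,4}  => 0  start
  [1] x  {1,3}  => 3  0->3 ok
  [2] x  {1,3}  => 1  3->1 ok
  [3] y  {0,2,4}  => 4  1->4 ok
  [4] x  {1,3}  => 1  4->1 ok
  [5] x  {1,3}  => 3  1->3 ok
  [6] y  {0,2,4}  => 4  3->4 ok
  [7] y  {0,2,4}  => 4  4->4 ok
  [8] y  {0,2,4}  => 4  4->4 ok
  [9] x  {1,3}  => 1  4->1 ok
  [10] x  {1,3}  => 1  1->1 ok
  [11] x  {1,3}  => 1  1->1 ok
  [12] x  {1,3}  => 1  1->1 ok
  [13] x  {1,3}  => 3  1->3 ok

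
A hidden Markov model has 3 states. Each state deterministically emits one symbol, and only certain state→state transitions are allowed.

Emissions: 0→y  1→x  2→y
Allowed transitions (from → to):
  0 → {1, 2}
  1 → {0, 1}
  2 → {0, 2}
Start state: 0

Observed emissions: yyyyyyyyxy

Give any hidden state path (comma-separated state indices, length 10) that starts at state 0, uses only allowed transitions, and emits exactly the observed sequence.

0,2,2,2,2,0,2,0,1,0

  0: obs=y cand={0,2} pick 0 [start]
  1: obs=y cand={0,2} pick 2 [0->2 ok]
  2: obs=y cand={0,2} pick 2 [2->2 ok]
  3: obs=y cand={0,2} pick 2 [2->2 ok]
  4: obs=y cand={0,2} pick 2 [2->2 ok]
  5: obs=y cand={0,2} pick 0 [2->0 ok]
  6: obs=y cand={0,2} pick 2 [0->2 ok]
  7: obs=y cand={0,2} pick 0 [2->0 ok]
  8: obs=x cand={1} pick 1 [0->1 ok]
  9: obs=y cand={0,2} pick 0 [1->0 ok]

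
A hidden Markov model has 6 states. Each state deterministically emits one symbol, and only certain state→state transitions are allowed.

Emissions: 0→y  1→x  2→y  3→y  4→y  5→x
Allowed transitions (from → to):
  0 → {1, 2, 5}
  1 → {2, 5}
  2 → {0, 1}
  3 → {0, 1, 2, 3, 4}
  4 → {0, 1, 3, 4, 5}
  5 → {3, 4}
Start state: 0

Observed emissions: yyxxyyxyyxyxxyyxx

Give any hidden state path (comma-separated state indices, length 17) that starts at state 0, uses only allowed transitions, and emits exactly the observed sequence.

  [0] y  {0,2,3,4}  => 0  start
  [1] y  {0,2,3,4}  => 2  0->2 ok
  [2] x  {1,5}  => 1  2->1 ok
  [3] x  {1,5}  => 5  1->5 ok
  [4] y  {0,2,3,4}  => 4  5->4 ok
  [5] y  {0,2,3,4}  => 0  4->0 ok
  [6] x  {1,5}  => 1  0->1 ok
  [7] y  {0,2,3,4}  => 2  1->2 ok
  [8] y  {0,2,3,4}  => 0  2->0 ok
  [9] x  {1,5}  => 5  0->5 ok
  [10] y  {0,2,3,4}  => 3  5->3 ok
  [11] x  {1,5}  => 1  3->1 ok
  [12] x  {1,5}  => 5  1->5 ok
  [13] y  {0,2,3,4}  => 4  5->4 ok
  [14] y  {0,2,3,4}  => 4  4->4 ok
  [15] x  {1,5}  => 1  4->1 ok
  [16] x  {1,5}  => 5  1->5 ok

0,2,1,5,4,0,1,2,0,5,3,1,5,4,4,1,5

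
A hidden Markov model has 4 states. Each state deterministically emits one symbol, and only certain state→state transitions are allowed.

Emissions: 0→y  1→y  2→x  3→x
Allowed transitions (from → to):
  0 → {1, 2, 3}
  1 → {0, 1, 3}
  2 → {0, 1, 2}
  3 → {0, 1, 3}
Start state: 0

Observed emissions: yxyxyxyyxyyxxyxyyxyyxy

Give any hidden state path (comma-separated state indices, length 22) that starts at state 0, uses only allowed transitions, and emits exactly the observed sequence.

0,2,1,3,1,3,1,0,3,1,0,3,3,0,2,0,1,3,0,1,3,0

  [0] y  {0,1}  => 0  start
  [1] x  {2,3}  => 2  0->2 ok
  [2] y  {0,1}  => 1  2->1 ok
  [3] x  {2,3}  => 3  1->3 ok
  [4] y  {0,1}  => 1  3->1 ok
  [5] x  {2,3}  => 3  1->3 ok
  [6] y  {0,1}  => 1  3->1 ok
  [7] y  {0,1}  => 0  1->0 ok
  [8] x  {2,3}  => 3  0->3 ok
  [9] y  {0,1}  => 1  3->1 ok
  [10] y  {0,1}  => 0  1->0 ok
  [11] x  {2,3}  => 3  0->3 ok
  [12] x  {2,3}  => 3  3->3 ok
  [13] y  {0,1}  => 0  3->0 ok
  [14] x  {2,3}  => 2  0->2 ok
  [15] y  {0,1}  => 0  2->0 ok
  [16] y  {0,1}  => 1  0->1 ok
  [17] x  {2,3}  => 3  1->3 ok
  [18] y  {0,1}  => 0  3->0 ok
  [19] y  {0,1}  => 1  0->1 ok
  [20] x  {2,3}  => 3  1->3 ok
  [21] y  {0,1}  => 0  3->0 ok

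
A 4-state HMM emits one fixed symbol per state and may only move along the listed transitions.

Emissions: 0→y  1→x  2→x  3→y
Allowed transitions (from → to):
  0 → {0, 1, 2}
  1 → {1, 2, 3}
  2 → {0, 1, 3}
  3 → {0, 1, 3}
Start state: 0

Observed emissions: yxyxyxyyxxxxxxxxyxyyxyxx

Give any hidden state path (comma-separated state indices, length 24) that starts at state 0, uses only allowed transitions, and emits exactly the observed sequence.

  0: obs=y cand={0,3} pick 0 [start]
  1: obs=x cand={1,2} pick 2 [0->2 ok]
  2: obs=y cand={0,3} pick 0 [2->0 ok]
  3: obs=x cand={1,2} pick 2 [0->2 ok]
  4: obs=y cand={0,3} pick 0 [2->0 ok]
  5: obs=x cand={1,2} pick 1 [0->1 ok]
  6: obs=y cand={0,3} pick 3 [1->3 ok]
  7: obs=y cand={0,3} pick 3 [3->3 ok]
  8: obs=x cand={1,2} pick 1 [3->1 ok]
  9: obs=x cand={1,2} pick 1 [1->1 ok]
  10: obs=x cand={1,2} pick 1 [1->1 ok]
  11: obs=x cand={1,2} pick 1 [1->1 ok]
  12: obs=x cand={1,2} pick 1 [1->1 ok]
  13: obs=x cand={1,2} pick 2 [1->2 ok]
  14: obs=x cand={1,2} pick 1 [2->1 ok]
  15: obs=x cand={1,2} pick 2 [1->2 ok]
  16: obs=y cand={0,3} pick 0 [2->0 ok]
  17: obs=x cand={1,2} pick 2 [0->2 ok]
  18: obs=y cand={0,3} pick 0 [2->0 ok]
  19: obs=y cand={0,3} pick 0 [0->0 ok]
  20: obs=x cand={1,2} pick 2 [0->2 ok]
  21: obs=y cand={0,3} pick 3 [2->3 ok]
  22: obs=x cand={1,2} pick 1 [3->1 ok]
  23: obs=x cand={1,2} pick 2 [1->2 ok]

0,2,0,2,0,1,3,3,1,1,1,1,1,2,1,2,0,2,0,0,2,3,1,2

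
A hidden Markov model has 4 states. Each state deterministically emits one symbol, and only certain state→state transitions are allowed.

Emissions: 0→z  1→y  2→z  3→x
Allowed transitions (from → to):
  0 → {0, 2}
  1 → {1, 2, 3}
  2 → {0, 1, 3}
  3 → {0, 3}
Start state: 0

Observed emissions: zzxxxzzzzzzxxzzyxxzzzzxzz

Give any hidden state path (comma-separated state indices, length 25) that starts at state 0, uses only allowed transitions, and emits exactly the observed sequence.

0,2,3,3,3,0,0,0,0,0,2,3,3,0,2,1,3,3,0,0,0,2,3,0,0

  pos 0: z in {0,2}, choose 0; start
  pos 1: z in {0,2}, choose 2; 0->2 ok
  pos 2: x in {3}, choose 3; 2->3 ok
  pos 3: x in {3}, choose 3; 3->3 ok
  pos 4: x in {3}, choose 3; 3->3 ok
  pos 5: z in {0,2}, choose 0; 3->0 ok
  pos 6: z in {0,2}, choose 0; 0->0 ok
  pos 7: z in {0,2}, choose 0; 0->0 ok
  pos 8: z in {0,2}, choose 0; 0->0 ok
  pos 9: z in {0,2}, choose 0; 0->0 ok
  pos 10: z in {0,2}, choose 2; 0->2 ok
  pos 11: x in {3}, choose 3; 2->3 ok
  pos 12: x in {3}, choose 3; 3->3 ok
  pos 13: z in {0,2}, choose 0; 3->0 ok
  pos 14: z in {0,2}, choose 2; 0->2 ok
  pos 15: y in {1}, choose 1; 2->1 ok
  pos 16: x in {3}, choose 3; 1->3 ok
  pos 17: x in {3}, choose 3; 3->3 ok
  pos 18: z in {0,2}, choose 0; 3->0 ok
  pos 19: z in {0,2}, choose 0; 0->0 ok
  pos 20: z in {0,2}, choose 0; 0->0 ok
  pos 21: z in {0,2}, choose 2; 0->2 ok
  pos 22: x in {3}, choose 3; 2->3 ok
  pos 23: z in {0,2}, choose 0; 3->0 ok
  pos 24: z in {0,2}, choose 0; 0->0 ok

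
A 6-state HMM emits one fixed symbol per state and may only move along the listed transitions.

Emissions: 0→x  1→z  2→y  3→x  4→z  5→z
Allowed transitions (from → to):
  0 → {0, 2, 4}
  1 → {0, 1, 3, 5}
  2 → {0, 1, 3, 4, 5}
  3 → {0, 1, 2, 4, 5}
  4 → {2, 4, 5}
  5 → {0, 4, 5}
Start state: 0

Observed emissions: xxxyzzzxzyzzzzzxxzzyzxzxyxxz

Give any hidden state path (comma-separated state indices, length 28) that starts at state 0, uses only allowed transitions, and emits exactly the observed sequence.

  0: obs=x cand={0,3} pick 0 [start]
  1: obs=x cand={0,3} pick 0 [0->0 ok]
  2: obs=x cand={0,3} pick 0 [0->0 ok]
  3: obs=y cand={2} pick 2 [0->2 ok]
  4: obs=z cand={1,4,5} pick 5 [2->5 ok]
  5: obs=z cand={1,4,5} pick 5 [5->5 ok]
  6: obs=z cand={1,4,5} pick 5 [5->5 ok]
  7: obs=x cand={0,3} pick 0 [5->0 ok]
  8: obs=z cand={1,4,5} pick 4 [0->4 ok]
  9: obs=y cand={2} pick 2 [4->2 ok]
  10: obs=z cand={1,4,5} pick 5 [2->5 ok]
  11: obs=z cand={1,4,5} pick 4 [5->4 ok]
  12: obs=z cand={1,4,5} pick 4 [4->4 ok]
  13: obs=z cand={1,4,5} pick 4 [4->4 ok]
  14: obs=z cand={1,4,5} pick 5 [4->5 ok]
  15: obs=x cand={0,3} pick 0 [5->0 ok]
  16: obs=x cand={0,3} pick 0 [0->0 ok]
  17: obs=z cand={1,4,5} pick 4 [0->4 ok]
  18: obs=z cand={1,4,5} pick 4 [4->4 ok]
  19: obs=y cand={2} pick 2 [4->2 ok]
  20: obs=z cand={1,4,5} pick 1 [2->1 ok]
  21: obs=x cand={0,3} pick 3 [1->3 ok]
  22: obs=z cand={1,4,5} pick 1 [3->1 ok]
  23: obs=x cand={0,3} pick 0 [1->0 ok]
  24: obs=y cand={2} pick 2 [0->2 ok]
  25: obs=x cand={0,3} pick 0 [2->0 ok]
  26: obs=x cand={0,3} pick 0 [0->0 ok]
  27: obs=z cand={1,4,5} pick 4 [0->4 ok]

0,0,0,2,5,5,5,0,4,2,5,4,4,4,5,0,0,4,4,2,1,3,1,0,2,0,0,4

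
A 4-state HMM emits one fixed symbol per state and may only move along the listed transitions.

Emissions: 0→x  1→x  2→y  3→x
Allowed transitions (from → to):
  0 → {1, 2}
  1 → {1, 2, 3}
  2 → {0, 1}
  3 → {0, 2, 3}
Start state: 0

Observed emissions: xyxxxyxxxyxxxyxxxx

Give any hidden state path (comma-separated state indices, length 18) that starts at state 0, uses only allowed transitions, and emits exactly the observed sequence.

0,2,1,3,0,2,1,3,0,2,1,3,3,2,1,1,1,1

  [0] x  {0,1,3}  => 0  start
  [1] y  {2}  => 2  0->2 ok
  [2] x  {0,1,3}  => 1  2->1 ok
  [3] x  {0,1,3}  => 3  1->3 ok
  [4] x  {0,1,3}  => 0  3->0 ok
  [5] y  {2}  => 2  0->2 ok
  [6] x  {0,1,3}  => 1  2->1 ok
  [7] x  {0,1,3}  => 3  1->3 ok
  [8] x  {0,1,3}  => 0  3->0 ok
  [9] y  {2}  => 2  0->2 ok
  [10] x  {0,1,3}  => 1  2->1 ok
  [11] x  {0,1,3}  => 3  1->3 ok
  [12] x  {0,1,3}  => 3  3->3 ok
  [13] y  {2}  => 2  3->2 ok
  [14] x  {0,1,3}  => 1  2->1 ok
  [15] x  {0,1,3}  => 1  1->1 ok
  [16] x  {0,1,3}  => 1  1->1 ok
  [17] x  {0,1,3}  => 1  1->1 ok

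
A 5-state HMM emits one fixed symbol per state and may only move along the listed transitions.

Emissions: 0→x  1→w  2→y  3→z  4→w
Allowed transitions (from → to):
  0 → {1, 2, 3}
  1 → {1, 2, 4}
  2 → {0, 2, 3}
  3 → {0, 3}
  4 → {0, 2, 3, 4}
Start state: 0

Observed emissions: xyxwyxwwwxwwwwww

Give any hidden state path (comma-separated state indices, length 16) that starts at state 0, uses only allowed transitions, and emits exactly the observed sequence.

  [0] x  {0}  => 0  start
  [1] y  {2}  => 2  0->2 ok
  [2] x  {0}  => 0  2->0 ok
  [3] w  {1,4}  => 1  0->1 ok
  [4] y  {2}  => 2  1->2 ok
  [5] x  {0}  => 0  2->0 ok
  [6] w  {1,4}  => 1  0->1 ok
  [7] w  {1,4}  => 1  1->1 ok
  [8] w  {1,4}  => 4  1->4 ok
  [9] x  {0}  => 0  4->0 ok
  [10] w  {1,4}  => 1  0->1 ok
  [11] w  {1,4}  => 1  1->1 ok
  [12] w  {1,4}  => 1  1->1 ok
  [13] w  {1,4}  => 1  1->1 ok
  [14] w  {1,4}  => 4  1->4 ok
  [15] w  {1,4}  => 4  4->4 ok

0,2,0,1,2,0,1,1,4,0,1,1,1,1,4,4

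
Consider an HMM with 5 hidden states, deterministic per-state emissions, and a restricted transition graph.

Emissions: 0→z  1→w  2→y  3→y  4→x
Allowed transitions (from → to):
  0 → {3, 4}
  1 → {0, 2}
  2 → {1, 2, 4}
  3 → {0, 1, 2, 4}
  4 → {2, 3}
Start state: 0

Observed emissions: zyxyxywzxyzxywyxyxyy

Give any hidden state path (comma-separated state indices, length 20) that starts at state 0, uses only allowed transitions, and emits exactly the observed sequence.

0,3,4,3,4,2,1,0,4,3,0,4,2,1,2,4,3,4,2,2

  t0 'z' -> {0}, take 0 (start)
  t1 'y' -> {2,3}, take 3 (0->3 ok)
  t2 'x' -> {4}, take 4 (3->4 ok)
  t3 'y' -> {2,3}, take 3 (4->3 ok)
  t4 'x' -> {4}, take 4 (3->4 ok)
  t5 'y' -> {2,3}, take 2 (4->2 ok)
  t6 'w' -> {1}, take 1 (2->1 ok)
  t7 'z' -> {0}, take 0 (1->0 ok)
  t8 'x' -> {4}, take 4 (0->4 ok)
  t9 'y' -> {2,3}, take 3 (4->3 ok)
  t10 'z' -> {0}, take 0 (3->0 ok)
  t11 'x' -> {4}, take 4 (0->4 ok)
  t12 'y' -> {2,3}, take 2 (4->2 ok)
  t13 'w' -> {1}, take 1 (2->1 ok)
  t14 'y' -> {2,3}, take 2 (1->2 ok)
  t15 'x' -> {4}, take 4 (2->4 ok)
  t16 'y' -> {2,3}, take 3 (4->3 ok)
  t17 'x' -> {4}, take 4 (3->4 ok)
  t18 'y' -> {2,3}, take 2 (4->2 ok)
  t19 'y' -> {2,3}, take 2 (2->2 ok)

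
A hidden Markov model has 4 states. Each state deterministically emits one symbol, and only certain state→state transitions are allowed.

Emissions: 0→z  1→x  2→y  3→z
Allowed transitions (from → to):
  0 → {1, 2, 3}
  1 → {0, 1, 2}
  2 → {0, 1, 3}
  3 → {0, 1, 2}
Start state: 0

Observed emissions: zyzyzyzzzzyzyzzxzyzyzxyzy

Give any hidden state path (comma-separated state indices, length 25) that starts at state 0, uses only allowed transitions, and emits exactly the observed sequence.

0,2,0,2,0,2,0,3,0,3,2,0,2,0,3,1,0,2,3,2,3,1,2,0,2

  t0 'z' -> {0,3}, take 0 (start)
  t1 'y' -> {2}, take 2 (0->2 ok)
  t2 'z' -> {0,3}, take 0 (2->0 ok)
  t3 'y' -> {2}, take 2 (0->2 ok)
  t4 'z' -> {0,3}, take 0 (2->0 ok)
  t5 'y' -> {2}, take 2 (0->2 ok)
  t6 'z' -> {0,3}, take 0 (2->0 ok)
  t7 'z' -> {0,3}, take 3 (0->3 ok)
  t8 'z' -> {0,3}, take 0 (3->0 ok)
  t9 'z' -> {0,3}, take 3 (0->3 ok)
  t10 'y' -> {2}, take 2 (3->2 ok)
  t11 'z' -> {0,3}, take 0 (2->0 ok)
  t12 'y' -> {2}, take 2 (0->2 ok)
  t13 'z' -> {0,3}, take 0 (2->0 ok)
  t14 'z' -> {0,3}, take 3 (0->3 ok)
  t15 'x' -> {1}, take 1 (3->1 ok)
  t16 'z' -> {0,3}, take 0 (1->0 ok)
  t17 'y' -> {2}, take 2 (0->2 ok)
  t18 'z' -> {0,3}, take 3 (2->3 ok)
  t19 'y' -> {2}, take 2 (3->2 ok)
  t20 'z' -> {0,3}, take 3 (2->3 ok)
  t21 'x' -> {1}, take 1 (3->1 ok)
  t22 'y' -> {2}, take 2 (1->2 ok)
  t23 'z' -> {0,3}, take 0 (2->0 ok)
  t24 'y' -> {2}, take 2 (0->2 ok)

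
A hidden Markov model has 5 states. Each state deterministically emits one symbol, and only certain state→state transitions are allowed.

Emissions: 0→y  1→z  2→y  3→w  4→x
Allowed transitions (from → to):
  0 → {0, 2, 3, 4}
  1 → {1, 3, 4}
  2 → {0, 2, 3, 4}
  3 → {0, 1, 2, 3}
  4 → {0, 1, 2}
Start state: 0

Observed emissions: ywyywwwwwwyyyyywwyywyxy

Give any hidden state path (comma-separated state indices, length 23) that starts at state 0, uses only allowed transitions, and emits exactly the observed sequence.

0,3,2,0,3,3,3,3,3,3,2,2,0,0,2,3,3,2,0,3,0,4,2

  [0] y  {0,2}  => 0  start
  [1] w  {3}  => 3  0->3 ok
  [2] y  {0,2}  => 2  3->2 ok
  [3] y  {0,2}  => 0  2->0 ok
  [4] w  {3}  => 3  0->3 ok
  [5] w  {3}  => 3  3->3 ok
  [6] w  {3}  => 3  3->3 ok
  [7] w  {3}  => 3  3->3 ok
  [8] w  {3}  => 3  3->3 ok
  [9] w  {3}  => 3  3->3 ok
  [10] y  {0,2}  => 2  3->2 ok
  [11] y  {0,2}  => 2  2->2 ok
  [12] y  {0,2}  => 0  2->0 ok
  [13] y  {0,2}  => 0  0->0 ok
  [14] y  {0,2}  => 2  0->2 ok
  [15] w  {3}  => 3  2->3 ok
  [16] w  {3}  => 3  3->3 ok
  [17] y  {0,2}  => 2  3->2 ok
  [18] y  {0,2}  => 0  2->0 ok
  [19] w  {3}  => 3  0->3 ok
  [20] y  {0,2}  => 0  3->0 ok
  [21] x  {4}  => 4  0->4 ok
  [22] y  {0,2}  => 2  4->2 ok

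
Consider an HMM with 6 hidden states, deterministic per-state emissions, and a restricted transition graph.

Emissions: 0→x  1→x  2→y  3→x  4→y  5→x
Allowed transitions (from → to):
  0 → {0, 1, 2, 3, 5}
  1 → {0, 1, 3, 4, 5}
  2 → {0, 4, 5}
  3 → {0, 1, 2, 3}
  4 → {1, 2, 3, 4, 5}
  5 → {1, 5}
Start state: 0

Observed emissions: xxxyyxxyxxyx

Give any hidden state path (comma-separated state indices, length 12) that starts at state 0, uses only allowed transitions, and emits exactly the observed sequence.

0,5,1,4,2,5,1,4,5,1,4,3

  0: obs=x cand={0,1,3,5} pick 0 [start]
  1: obs=x cand={0,1,3,5} pick 5 [0->5 ok]
  2: obs=x cand={0,1,3,5} pick 1 [5->1 ok]
  3: obs=y cand={2,4} pick 4 [1->4 ok]
  4: obs=y cand={2,4} pick 2 [4->2 ok]
  5: obs=x cand={0,1,3,5} pick 5 [2->5 ok]
  6: obs=x cand={0,1,3,5} pick 1 [5->1 ok]
  7: obs=y cand={2,4} pick 4 [1->4 ok]
  8: obs=x cand={0,1,3,5} pick 5 [4->5 ok]
  9: obs=x cand={0,1,3,5} pick 1 [5->1 ok]
  10: obs=y cand={2,4} pick 4 [1->4 ok]
  11: obs=x cand={0,1,3,5} pick 3 [4->3 ok]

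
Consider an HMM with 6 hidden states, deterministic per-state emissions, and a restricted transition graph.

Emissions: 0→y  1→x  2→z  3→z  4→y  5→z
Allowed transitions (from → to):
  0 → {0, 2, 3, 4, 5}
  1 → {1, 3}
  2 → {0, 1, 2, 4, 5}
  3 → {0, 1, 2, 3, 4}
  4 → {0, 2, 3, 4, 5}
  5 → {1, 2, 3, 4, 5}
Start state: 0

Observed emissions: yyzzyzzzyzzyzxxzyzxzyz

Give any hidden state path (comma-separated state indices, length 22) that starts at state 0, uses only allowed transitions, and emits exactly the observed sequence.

  pos 0: y in {0,4}, choose 0; start
  pos 1: y in {0,4}, choose 4; 0->4 ok
  pos 2: z in {2,3,5}, choose 5; 4->5 ok
  pos 3: z in {2,3,5}, choose 3; 5->3 ok
  pos 4: y in {0,4}, choose 4; 3->4 ok
  pos 5: z in {2,3,5}, choose 3; 4->3 ok
  pos 6: z in {2,3,5}, choose 2; 3->2 ok
  pos 7: z in {2,3,5}, choose 5; 2->5 ok
  pos 8: y in {0,4}, choose 4; 5->4 ok
  pos 9: z in {2,3,5}, choose 2; 4->2 ok
  pos 10: z in {2,3,5}, choose 2; 2->2 ok
  pos 11: y in {0,4}, choose 4; 2->4 ok
  pos 12: z in {2,3,5}, choose 2; 4->2 ok
  pos 13: x in {1}, choose 1; 2->1 ok
  pos 14: x in {1}, choose 1; 1->1 ok
  pos 15: z in {2,3,5}, choose 3; 1->3 ok
  pos 16: y in {0,4}, choose 4; 3->4 ok
  pos 17: z in {2,3,5}, choose 2; 4->2 ok
  pos 18: x in {1}, choose 1; 2->1 ok
  pos 19: z in {2,3,5}, choose 3; 1->3 ok
  pos 20: y in {0,4}, choose 0; 3->0 ok
  pos 21: z in {2,3,5}, choose 3; 0->3 ok

0,4,5,3,4,3,2,5,4,2,2,4,2,1,1,3,4,2,1,3,0,3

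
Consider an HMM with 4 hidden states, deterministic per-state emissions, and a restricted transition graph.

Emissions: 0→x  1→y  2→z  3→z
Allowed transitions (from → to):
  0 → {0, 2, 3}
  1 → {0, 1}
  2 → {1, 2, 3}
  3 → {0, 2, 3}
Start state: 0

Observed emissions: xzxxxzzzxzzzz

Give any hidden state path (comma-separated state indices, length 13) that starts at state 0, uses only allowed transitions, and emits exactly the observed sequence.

  t0 'x' -> {0}, take 0 (start)
  t1 'z' -> {2,3}, take 3 (0->3 ok)
  t2 'x' -> {0}, take 0 (3->0 ok)
  t3 'x' -> {0}, take 0 (0->0 ok)
  t4 'x' -> {0}, take 0 (0->0 ok)
  t5 'z' -> {2,3}, take 3 (0->3 ok)
  t6 'z' -> {2,3}, take 3 (3->3 ok)
  t7 'z' -> {2,3}, take 3 (3->3 ok)
  t8 'x' -> {0}, take 0 (3->0 ok)
  t9 'z' -> {2,3}, take 3 (0->3 ok)
  t10 'z' -> {2,3}, take 2 (3->2 ok)
  t11 'z' -> {2,3}, take 2 (2->2 ok)
  t12 'z' -> {2,3}, take 2 (2->2 ok)

0,3,0,0,0,3,3,3,0,3,2,2,2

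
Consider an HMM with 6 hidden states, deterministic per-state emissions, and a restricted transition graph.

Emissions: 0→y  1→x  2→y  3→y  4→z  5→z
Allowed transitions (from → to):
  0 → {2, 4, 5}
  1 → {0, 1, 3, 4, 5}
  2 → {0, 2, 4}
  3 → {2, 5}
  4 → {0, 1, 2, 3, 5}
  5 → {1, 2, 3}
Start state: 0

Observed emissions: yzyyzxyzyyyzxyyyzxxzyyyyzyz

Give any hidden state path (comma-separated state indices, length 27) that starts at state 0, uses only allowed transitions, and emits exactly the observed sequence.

0,5,3,2,4,1,0,4,3,2,0,4,1,3,2,0,5,1,1,4,2,0,2,2,4,3,5

  [0] y  {0,2,3}  => 0  start
  [1] z  {4,5}  => 5  0->5 ok
  [2] y  {0,2,3}  => 3  5->3 ok
  [3] y  {0,2,3}  => 2  3->2 ok
  [4] z  {4,5}  => 4  2->4 ok
  [5] x  {1}  => 1  4->1 ok
  [6] y  {0,2,3}  => 0  1->0 ok
  [7] z  {4,5}  => 4  0->4 ok
  [8] y  {0,2,3}  => 3  4->3 ok
  [9] y  {0,2,3}  => 2  3->2 ok
  [10] y  {0,2,3}  => 0  2->0 ok
  [11] z  {4,5}  => 4  0->4 ok
  [12] x  {1}  => 1  4->1 ok
  [13] y  {0,2,3}  => 3  1->3 ok
  [14] y  {0,2,3}  => 2  3->2 ok
  [15] y  {0,2,3}  => 0  2->0 ok
  [16] z  {4,5}  => 5  0->5 ok
  [17] x  {1}  => 1  5->1 ok
  [18] x  {1}  => 1  1->1 ok
  [19] z  {4,5}  => 4  1->4 ok
  [20] y  {0,2,3}  => 2  4->2 ok
  [21] y  {0,2,3}  => 0  2->0 ok
  [22] y  {0,2,3}  => 2  0->2 ok
  [23] y  {0,2,3}  => 2  2->2 ok
  [24] z  {4,5}  => 4  2->4 ok
  [25] y  {0,2,3}  => 3  4->3 ok
  [26] z  {4,5}  => 5  3->5 ok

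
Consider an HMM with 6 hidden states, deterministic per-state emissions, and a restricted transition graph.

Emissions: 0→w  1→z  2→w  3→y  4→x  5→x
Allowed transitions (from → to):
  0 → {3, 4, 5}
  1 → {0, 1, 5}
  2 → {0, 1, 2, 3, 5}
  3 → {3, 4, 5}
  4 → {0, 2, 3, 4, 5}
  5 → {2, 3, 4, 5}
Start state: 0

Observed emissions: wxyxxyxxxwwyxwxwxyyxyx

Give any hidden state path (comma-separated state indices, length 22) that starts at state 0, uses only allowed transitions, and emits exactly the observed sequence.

  t0 'w' -> {0,2}, take 0 (start)
  t1 'x' -> {4,5}, take 4 (0->4 ok)
  t2 'y' -> {3}, take 3 (4->3 ok)
  t3 'x' -> {4,5}, take 4 (3->4 ok)
  t4 'x' -> {4,5}, take 5 (4->5 ok)
  t5 'y' -> {3}, take 3 (5->3 ok)
  t6 'x' -> {4,5}, take 4 (3->4 ok)
  t7 'x' -> {4,5}, take 5 (4->5 ok)
  t8 'x' -> {4,5}, take 5 (5->5 ok)
  t9 'w' -> {0,2}, take 2 (5->2 ok)
  t10 'w' -> {0,2}, take 2 (2->2 ok)
  t11 'y' -> {3}, take 3 (2->3 ok)
  t12 'x' -> {4,5}, take 4 (3->4 ok)
  t13 'w' -> {0,2}, take 0 (4->0 ok)
  t14 'x' -> {4,5}, take 4 (0->4 ok)
  t15 'w' -> {0,2}, take 0 (4->0 ok)
  t16 'x' -> {4,5}, take 4 (0->4 ok)
  t17 'y' -> {3}, take 3 (4->3 ok)
  t18 'y' -> {3}, take 3 (3->3 ok)
  t19 'x' -> {4,5}, take 5 (3->5 ok)
  t20 'y' -> {3}, take 3 (5->3 ok)
  t21 'x' -> {4,5}, take 5 (3->5 ok)

0,4,3,4,5,3,4,5,5,2,2,3,4,0,4,0,4,3,3,5,3,5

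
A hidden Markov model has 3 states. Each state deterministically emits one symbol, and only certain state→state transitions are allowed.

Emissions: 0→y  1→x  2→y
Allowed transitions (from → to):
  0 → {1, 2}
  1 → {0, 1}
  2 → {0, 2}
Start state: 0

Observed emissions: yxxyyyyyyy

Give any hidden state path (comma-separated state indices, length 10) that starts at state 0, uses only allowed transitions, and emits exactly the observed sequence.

  pos 0: y in {0,2}, choose 0; start
  pos 1: x in {1}, choose 1; 0->1 ok
  pos 2: x in {1}, choose 1; 1->1 ok
  pos 3: y in {0,2}, choose 0; 1->0 ok
  pos 4: y in {0,2}, choose 2; 0->2 ok
  pos 5: y in {0,2}, choose 0; 2->0 ok
  pos 6: y in {0,2}, choose 2; 0->2 ok
  pos 7: y in {0,2}, choose 0; 2->0 ok
  pos 8: y in {0,2}, choose 2; 0->2 ok
  pos 9: y in {0,2}, choose 2; 2->2 ok

0,1,1,0,2,0,2,0,2,2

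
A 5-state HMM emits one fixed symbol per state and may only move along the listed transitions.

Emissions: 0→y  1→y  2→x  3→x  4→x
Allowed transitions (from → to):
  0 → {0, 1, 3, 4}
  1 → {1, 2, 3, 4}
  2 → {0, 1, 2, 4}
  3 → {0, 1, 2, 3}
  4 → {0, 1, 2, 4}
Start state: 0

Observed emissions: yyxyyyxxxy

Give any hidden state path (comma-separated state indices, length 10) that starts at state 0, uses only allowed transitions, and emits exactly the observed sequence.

  pos 0: y in {0,1}, choose 0; start
  pos 1: y in {0,1}, choose 0; 0->0 ok
  pos 2: x in {2,3,4}, choose 4; 0->4 ok
  pos 3: y in {0,1}, choose 0; 4->0 ok
  pos 4: y in {0,1}, choose 0; 0->0 ok
  pos 5: y in {0,1}, choose 1; 0->1 ok
  pos 6: x in {2,3,4}, choose 2; 1->2 ok
  pos 7: x in {2,3,4}, choose 2; 2->2 ok
  pos 8: x in {2,3,4}, choose 4; 2->4 ok
  pos 9: y in {0,1}, choose 0; 4->0 ok

0,0,4,0,0,1,2,2,4,0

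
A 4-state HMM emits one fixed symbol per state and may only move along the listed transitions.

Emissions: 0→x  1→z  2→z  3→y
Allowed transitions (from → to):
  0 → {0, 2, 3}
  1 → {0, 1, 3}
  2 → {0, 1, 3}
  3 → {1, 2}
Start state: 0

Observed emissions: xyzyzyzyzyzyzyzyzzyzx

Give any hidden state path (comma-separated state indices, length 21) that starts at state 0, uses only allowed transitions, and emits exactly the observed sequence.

0,3,2,3,1,3,1,3,2,3,1,3,2,3,1,3,2,1,3,2,0

  0: obs=x cand={0} pick 0 [start]
  1: obs=y cand={3} pick 3 [0->3 ok]
  2: obs=z cand={1,2} pick 2 [3->2 ok]
  3: obs=y cand={3} pick 3 [2->3 ok]
  4: obs=z cand={1,2} pick 1 [3->1 ok]
  5: obs=y cand={3} pick 3 [1->3 ok]
  6: obs=z cand={1,2} pick 1 [3->1 ok]
  7: obs=y cand={3} pick 3 [1->3 ok]
  8: obs=z cand={1,2} pick 2 [3->2 ok]
  9: obs=y cand={3} pick 3 [2->3 ok]
  10: obs=z cand={1,2} pick 1 [3->1 ok]
  11: obs=y cand={3} pick 3 [1->3 ok]
  12: obs=z cand={1,2} pick 2 [3->2 ok]
  13: obs=y cand={3} pick 3 [2->3 ok]
  14: obs=z cand={1,2} pick 1 [3->1 ok]
  15: obs=y cand={3} pick 3 [1->3 ok]
  16: obs=z cand={1,2} pick 2 [3->2 ok]
  17: obs=z cand={1,2} pick 1 [2->1 ok]
  18: obs=y cand={3} pick 3 [1->3 ok]
  19: obs=z cand={1,2} pick 2 [3->2 ok]
  20: obs=x cand={0} pick 0 [2->0 ok]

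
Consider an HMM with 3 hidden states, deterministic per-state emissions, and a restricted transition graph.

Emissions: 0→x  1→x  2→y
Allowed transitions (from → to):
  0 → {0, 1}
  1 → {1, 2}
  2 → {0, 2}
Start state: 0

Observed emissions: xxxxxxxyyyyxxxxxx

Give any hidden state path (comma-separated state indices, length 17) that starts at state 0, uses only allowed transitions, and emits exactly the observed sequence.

  0: obs=x cand={0,1} pick 0 [start]
  1: obs=x cand={0,1} pick 0 [0->0 ok]
  2: obs=x cand={0,1} pick 0 [0->0 ok]
  3: obs=x cand={0,1} pick 0 [0->0 ok]
  4: obs=x cand={0,1} pick 1 [0->1 ok]
  5: obs=x cand={0,1} pick 1 [1->1 ok]
  6: obs=x cand={0,1} pick 1 [1->1 ok]
  7: obs=y cand={2} pick 2 [1->2 ok]
  8: obs=y cand={2} pick 2 [2->2 ok]
  9: obs=y cand={2} pick 2 [2->2 ok]
  10: obs=y cand={2} pick 2 [2->2 ok]
  11: obs=x cand={0,1} pick 0 [2->0 ok]
  12: obs=x cand={0,1} pick 0 [0->0 ok]
  13: obs=x cand={0,1} pick 1 [0->1 ok]
  14: obs=x cand={0,1} pick 1 [1->1 ok]
  15: obs=x cand={0,1} pick 1 [1->1 ok]
  16: obs=x cand={0,1} pick 1 [1->1 ok]

0,0,0,0,1,1,1,2,2,2,2,0,0,1,1,1,1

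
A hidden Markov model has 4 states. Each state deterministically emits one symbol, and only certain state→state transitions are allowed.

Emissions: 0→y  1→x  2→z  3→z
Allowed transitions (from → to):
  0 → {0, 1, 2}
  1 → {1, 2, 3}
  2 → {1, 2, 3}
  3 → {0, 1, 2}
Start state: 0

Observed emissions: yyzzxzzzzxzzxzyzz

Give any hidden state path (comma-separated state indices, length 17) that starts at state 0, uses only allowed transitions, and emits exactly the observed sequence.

  0: obs=y cand={0} pick 0 [start]
  1: obs=y cand={0} pick 0 [0->0 ok]
  2: obs=z cand={2,3} pick 2 [0->2 ok]
  3: obs=z cand={2,3} pick 3 [2->3 ok]
  4: obs=x cand={1} pick 1 [3->1 ok]
  5: obs=z cand={2,3} pick 2 [1->2 ok]
  6: obs=z cand={2,3} pick 3 [2->3 ok]
  7: obs=z cand={2,3} pick 2 [3->2 ok]
  8: obs=z cand={2,3} pick 2 [2->2 ok]
  9: obs=x cand={1} pick 1 [2->1 ok]
  10: obs=z cand={2,3} pick 3 [1->3 ok]
  11: obs=z cand={2,3} pick 2 [3->2 ok]
  12: obs=x cand={1} pick 1 [2->1 ok]
  13: obs=z cand={2,3} pick 3 [1->3 ok]
  14: obs=y cand={0} pick 0 [3->0 ok]
  15: obs=z cand={2,3} pick 2 [0->2 ok]
  16: obs=z cand={2,3} pick 3 [2->3 ok]

0,0,2,3,1,2,3,2,2,1,3,2,1,3,0,2,3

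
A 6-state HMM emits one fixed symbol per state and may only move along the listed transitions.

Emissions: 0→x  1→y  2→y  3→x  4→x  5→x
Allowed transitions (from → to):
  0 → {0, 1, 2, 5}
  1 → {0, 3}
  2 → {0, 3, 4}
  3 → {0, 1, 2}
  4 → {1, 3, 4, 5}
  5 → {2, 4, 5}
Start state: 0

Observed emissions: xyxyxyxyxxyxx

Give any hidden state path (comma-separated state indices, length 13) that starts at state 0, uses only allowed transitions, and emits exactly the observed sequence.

  pos 0: x in {0,3,4,5}, choose 0; start
  pos 1: y in {1,2}, choose 2; 0->2 ok
  pos 2: x in {0,3,4,5}, choose 4; 2->4 ok
  pos 3: y in {1,2}, choose 1; 4->1 ok
  pos 4: x in {0,3,4,5}, choose 3; 1->3 ok
  pos 5: y in {1,2}, choose 2; 3->2 ok
  pos 6: x in {0,3,4,5}, choose 3; 2->3 ok
  pos 7: y in {1,2}, choose 1; 3->1 ok
  pos 8: x in {0,3,4,5}, choose 3; 1->3 ok
  pos 9: x in {0,3,4,5}, choose 0; 3->0 ok
  pos 10: y in {1,2}, choose 2; 0->2 ok
  pos 11: x in {0,3,4,5}, choose 0; 2->0 ok
  pos 12: x in {0,3,4,5}, choose 5; 0->5 ok

0,2,4,1,3,2,3,1,3,0,2,0,5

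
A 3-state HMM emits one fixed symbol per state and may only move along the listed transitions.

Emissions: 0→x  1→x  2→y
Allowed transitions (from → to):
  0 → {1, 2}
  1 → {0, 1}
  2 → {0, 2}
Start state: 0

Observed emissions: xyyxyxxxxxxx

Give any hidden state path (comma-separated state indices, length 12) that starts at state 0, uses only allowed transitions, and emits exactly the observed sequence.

0,2,2,0,2,0,1,1,1,1,1,1

  pos 0: x in {0,1}, choose 0; start
  pos 1: y in {2}, choose 2; 0->2 ok
  pos 2: y in {2}, choose 2; 2->2 ok
  pos 3: x in {0,1}, choose 0; 2->0 ok
  pos 4: y in {2}, choose 2; 0->2 ok
  pos 5: x in {0,1}, choose 0; 2->0 ok
  pos 6: x in {0,1}, choose 1; 0->1 ok
  pos 7: x in {0,1}, choose 1; 1->1 ok
  pos 8: x in {0,1}, choose 1; 1->1 ok
  pos 9: x in {0,1}, choose 1; 1->1 ok
  pos 10: x in {0,1}, choose 1; 1->1 ok
  pos 11: x in {0,1}, choose 1; 1->1 ok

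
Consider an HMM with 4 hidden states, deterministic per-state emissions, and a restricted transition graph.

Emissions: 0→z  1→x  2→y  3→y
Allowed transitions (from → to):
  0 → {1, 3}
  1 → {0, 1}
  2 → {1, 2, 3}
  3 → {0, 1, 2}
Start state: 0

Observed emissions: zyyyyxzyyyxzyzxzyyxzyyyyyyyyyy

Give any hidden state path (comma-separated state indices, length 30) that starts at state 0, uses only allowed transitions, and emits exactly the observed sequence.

0,3,2,2,2,1,0,3,2,2,1,0,3,0,1,0,3,2,1,0,3,2,2,2,2,3,2,2,2,2

  pos 0: z in {0}, choose 0; start
  pos 1: y in {2,3}, choose 3; 0->3 ok
  pos 2: y in {2,3}, choose 2; 3->2 ok
  pos 3: y in {2,3}, choose 2; 2->2 ok
  pos 4: y in {2,3}, choose 2; 2->2 ok
  pos 5: x in {1}, choose 1; 2->1 ok
  pos 6: z in {0}, choose 0; 1->0 ok
  pos 7: y in {2,3}, choose 3; 0->3 ok
  pos 8: y in {2,3}, choose 2; 3->2 ok
  pos 9: y in {2,3}, choose 2; 2->2 ok
  pos 10: x in {1}, choose 1; 2->1 ok
  pos 11: z in {0}, choose 0; 1->0 ok
  pos 12: y in {2,3}, choose 3; 0->3 ok
  pos 13: z in {0}, choose 0; 3->0 ok
  pos 14: x in {1}, choose 1; 0->1 ok
  pos 15: z in {0}, choose 0; 1->0 ok
  pos 16: y in {2,3}, choose 3; 0->3 ok
  pos 17: y in {2,3}, choose 2; 3->2 ok
  pos 18: x in {1}, choose 1; 2->1 ok
  pos 19: z in {0}, choose 0; 1->0 ok
  pos 20: y in {2,3}, choose 3; 0->3 ok
  pos 21: y in {2,3}, choose 2; 3->2 ok
  pos 22: y in {2,3}, choose 2; 2->2 ok
  pos 23: y in {2,3}, choose 2; 2->2 ok
  pos 24: y in {2,3}, choose 2; 2->2 ok
  pos 25: y in {2,3}, choose 3; 2->3 ok
  pos 26: y in {2,3}, choose 2; 3->2 ok
  pos 27: y in {2,3}, choose 2; 2->2 ok
  pos 28: y in {2,3}, choose 2; 2->2 ok
  pos 29: y in {2,3}, choose 2; 2->2 ok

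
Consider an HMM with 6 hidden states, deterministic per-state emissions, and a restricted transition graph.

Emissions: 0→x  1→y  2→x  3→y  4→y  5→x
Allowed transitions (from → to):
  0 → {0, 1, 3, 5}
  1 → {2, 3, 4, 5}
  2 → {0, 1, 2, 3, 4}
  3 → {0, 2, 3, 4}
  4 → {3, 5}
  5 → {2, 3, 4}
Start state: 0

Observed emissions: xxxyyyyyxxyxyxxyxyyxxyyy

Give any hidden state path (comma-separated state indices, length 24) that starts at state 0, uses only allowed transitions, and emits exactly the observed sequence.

0,0,5,4,3,3,4,3,0,5,3,2,3,0,5,3,2,4,3,0,0,3,3,3

  t0 'x' -> {0,2,5}, take 0 (start)
  t1 'x' -> {0,2,5}, take 0 (0->0 ok)
  t2 'x' -> {0,2,5}, take 5 (0->5 ok)
  t3 'y' -> {1,3,4}, take 4 (5->4 ok)
  t4 'y' -> {1,3,4}, take 3 (4->3 ok)
  t5 'y' -> {1,3,4}, take 3 (3->3 ok)
  t6 'y' -> {1,3,4}, take 4 (3->4 ok)
  t7 'y' -> {1,3,4}, take 3 (4->3 ok)
  t8 'x' -> {0,2,5}, take 0 (3->0 ok)
  t9 'x' -> {0,2,5}, take 5 (0->5 ok)
  t10 'y' -> {1,3,4}, take 3 (5->3 ok)
  t11 'x' -> {0,2,5}, take 2 (3->2 ok)
  t12 'y' -> {1,3,4}, take 3 (2->3 ok)
  t13 'x' -> {0,2,5}, take 0 (3->0 ok)
  t14 'x' -> {0,2,5}, take 5 (0->5 ok)
  t15 'y' -> {1,3,4}, take 3 (5->3 ok)
  t16 'x' -> {0,2,5}, take 2 (3->2 ok)
  t17 'y' -> {1,3,4}, take 4 (2->4 ok)
  t18 'y' -> {1,3,4}, take 3 (4->3 ok)
  t19 'x' -> {0,2,5}, take 0 (3->0 ok)
  t20 'x' -> {0,2,5}, take 0 (0->0 ok)
  t21 'y' -> {1,3,4}, take 3 (0->3 ok)
  t22 'y' -> {1,3,4}, take 3 (3->3 ok)
  t23 'y' -> {1,3,4}, take 3 (3->3 ok)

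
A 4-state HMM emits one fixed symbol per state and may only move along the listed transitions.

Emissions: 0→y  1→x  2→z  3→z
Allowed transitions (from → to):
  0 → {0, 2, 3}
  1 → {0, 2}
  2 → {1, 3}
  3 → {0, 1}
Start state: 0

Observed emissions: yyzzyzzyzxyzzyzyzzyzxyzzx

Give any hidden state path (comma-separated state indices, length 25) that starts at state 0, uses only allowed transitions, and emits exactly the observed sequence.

  pos 0: y in {0}, choose 0; start
  pos 1: y in {0}, choose 0; 0->0 ok
  pos 2: z in {2,3}, choose 2; 0->2 ok
  pos 3: z in {2,3}, choose 3; 2->3 ok
  pos 4: y in {0}, choose 0; 3->0 ok
  pos 5: z in {2,3}, choose 2; 0->2 ok
  pos 6: z in {2,3}, choose 3; 2->3 ok
  pos 7: y in {0}, choose 0; 3->0 ok
  pos 8: z in {2,3}, choose 3; 0->3 ok
  pos 9: x in {1}, choose 1; 3->1 ok
  pos 10: y in {0}, choose 0; 1->0 ok
  pos 11: z in {2,3}, choose 2; 0->2 ok
  pos 12: z in {2,3}, choose 3; 2->3 ok
  pos 13: y in {0}, choose 0; 3->0 ok
  pos 14: z in {2,3}, choose 3; 0->3 ok
  pos 15: y in {0}, choose 0; 3->0 ok
  pos 16: z in {2,3}, choose 2; 0->2 ok
  pos 17: z in {2,3}, choose 3; 2->3 ok
  pos 18: y in {0}, choose 0; 3->0 ok
  pos 19: z in {2,3}, choose 2; 0->2 ok
  pos 20: x in {1}, choose 1; 2->1 ok
  pos 21: y in {0}, choose 0; 1->0 ok
  pos 22: z in {2,3}, choose 2; 0->2 ok
  pos 23: z in {2,3}, choose 3; 2->3 ok
  pos 24: x in {1}, choose 1; 3->1 ok

0,0,2,3,0,2,3,0,3,1,0,2,3,0,3,0,2,3,0,2,1,0,2,3,1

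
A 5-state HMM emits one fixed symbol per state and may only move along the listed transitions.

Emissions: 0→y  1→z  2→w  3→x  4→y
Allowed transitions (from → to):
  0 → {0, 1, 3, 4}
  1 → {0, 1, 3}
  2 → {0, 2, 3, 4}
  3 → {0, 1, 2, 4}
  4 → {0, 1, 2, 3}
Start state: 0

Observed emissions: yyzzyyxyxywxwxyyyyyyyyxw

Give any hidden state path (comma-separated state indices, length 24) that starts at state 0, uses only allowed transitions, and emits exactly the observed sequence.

0,0,1,1,0,4,3,0,3,4,2,3,2,3,0,0,4,0,0,0,4,0,3,2

  t0 'y' -> {0,4}, take 0 (start)
  t1 'y' -> {0,4}, take 0 (0->0 ok)
  t2 'z' -> {1}, take 1 (0->1 ok)
  t3 'z' -> {1}, take 1 (1->1 ok)
  t4 'y' -> {0,4}, take 0 (1->0 ok)
  t5 'y' -> {0,4}, take 4 (0->4 ok)
  t6 'x' -> {3}, take 3 (4->3 ok)
  t7 'y' -> {0,4}, take 0 (3->0 ok)
  t8 'x' -> {3}, take 3 (0->3 ok)
  t9 'y' -> {0,4}, take 4 (3->4 ok)
  t10 'w' -> {2}, take 2 (4->2 ok)
  t11 'x' -> {3}, take 3 (2->3 ok)
  t12 'w' -> {2}, take 2 (3->2 ok)
  t13 'x' -> {3}, take 3 (2->3 ok)
  t14 'y' -> {0,4}, take 0 (3->0 ok)
  t15 'y' -> {0,4}, take 0 (0->0 ok)
  t16 'y' -> {0,4}, take 4 (0->4 ok)
  t17 'y' -> {0,4}, take 0 (4->0 ok)
  t18 'y' -> {0,4}, take 0 (0->0 ok)
  t19 'y' -> {0,4}, take 0 (0->0 ok)
  t20 'y' -> {0,4}, take 4 (0->4 ok)
  t21 'y' -> {0,4}, take 0 (4->0 ok)
  t22 'x' -> {3}, take 3 (0->3 ok)
  t23 'w' -> {2}, take 2 (3->2 ok)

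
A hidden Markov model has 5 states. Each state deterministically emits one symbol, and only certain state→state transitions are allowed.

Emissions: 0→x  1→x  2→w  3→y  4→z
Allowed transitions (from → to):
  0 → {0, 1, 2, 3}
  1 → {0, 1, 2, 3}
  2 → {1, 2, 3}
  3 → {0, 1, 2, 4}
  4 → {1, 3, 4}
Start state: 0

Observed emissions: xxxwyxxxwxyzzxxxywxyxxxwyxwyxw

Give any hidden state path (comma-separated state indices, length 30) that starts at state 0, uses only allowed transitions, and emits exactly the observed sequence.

  [0] x  {0,1}  => 0  start
  [1] x  {0,1}  => 0  0->0 ok
  [2] x  {0,1}  => 1  0->1 ok
  [3] w  {2}  => 2  1->2 ok
  [4] y  {3}  => 3  2->3 ok
  [5] x  {0,1}  => 1  3->1 ok
  [6] x  {0,1}  => 1  1->1 ok
  [7] x  {0,1}  => 0  1->0 ok
  [8] w  {2}  => 2  0->2 ok
  [9] x  {0,1}  => 1  2->1 ok
  [10] y  {3}  => 3  1->3 ok
  [11] z  {4}  => 4  3->4 ok
  [12] z  {4}  => 4  4->4 ok
  [13] x  {0,1}  => 1  4->1 ok
  [14] x  {0,1}  => 1  1->1 ok
  [15] x  {0,1}  => 0  1->0 ok
  [16] y  {3}  => 3  0->3 ok
  [17] w  {2}  => 2  3->2 ok
  [18] x  {0,1}  => 1  2->1 ok
  [19] y  {3}  => 3  1->3 ok
  [20] x  {0,1}  => 1  3->1 ok
  [21] x  {0,1}  => 1  1->1 ok
  [22] x  {0,1}  => 1  1->1 ok
  [23] w  {2}  => 2  1->2 ok
  [24] y  {3}  => 3  2->3 ok
  [25] x  {0,1}  => 1  3->1 ok
  [26] w  {2}  => 2  1->2 ok
  [27] y  {3}  => 3  2->3 ok
  [28] x  {0,1}  => 0  3->0 ok
  [29] w  {2}  => 2  0->2 ok

0,0,1,2,3,1,1,0,2,1,3,4,4,1,1,0,3,2,1,3,1,1,1,2,3,1,2,3,0,2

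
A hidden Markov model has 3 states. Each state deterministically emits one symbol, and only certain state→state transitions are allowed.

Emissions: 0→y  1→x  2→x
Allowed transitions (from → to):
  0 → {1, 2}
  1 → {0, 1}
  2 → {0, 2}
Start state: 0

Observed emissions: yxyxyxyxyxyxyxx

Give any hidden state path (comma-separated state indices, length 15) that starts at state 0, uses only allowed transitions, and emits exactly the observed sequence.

  t0 'y' -> {0}, take 0 (start)
  t1 'x' -> {1,2}, take 2 (0->2 ok)
  t2 'y' -> {0}, take 0 (2->0 ok)
  t3 'x' -> {1,2}, take 1 (0->1 ok)
  t4 'y' -> {0}, take 0 (1->0 ok)
  t5 'x' -> {1,2}, take 2 (0->2 ok)
  t6 'y' -> {0}, take 0 (2->0 ok)
  t7 'x' -> {1,2}, take 2 (0->2 ok)
  t8 'y' -> {0}, take 0 (2->0 ok)
  t9 'x' -> {1,2}, take 2 (0->2 ok)
  t10 'y' -> {0}, take 0 (2->0 ok)
  t11 'x' -> {1,2}, take 2 (0->2 ok)
  t12 'y' -> {0}, take 0 (2->0 ok)
  t13 'x' -> {1,2}, take 2 (0->2 ok)
  t14 'x' -> {1,2}, take 2 (2->2 ok)

0,2,0,1,0,2,0,2,0,2,0,2,0,2,2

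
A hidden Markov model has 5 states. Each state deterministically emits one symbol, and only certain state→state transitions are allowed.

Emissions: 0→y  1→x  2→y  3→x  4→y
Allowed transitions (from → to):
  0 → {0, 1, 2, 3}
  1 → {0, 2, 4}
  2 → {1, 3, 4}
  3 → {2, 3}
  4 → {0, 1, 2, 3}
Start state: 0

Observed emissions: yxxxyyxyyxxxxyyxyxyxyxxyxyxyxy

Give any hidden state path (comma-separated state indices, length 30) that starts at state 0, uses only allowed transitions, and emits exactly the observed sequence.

  [0] y  {0,2,4}  => 0  start
  [1] x  {1,3}  => 3  0->3 ok
  [2] x  {1,3}  => 3  3->3 ok
  [3] x  {1,3}  => 3  3->3 ok
  [4] y  {0,2,4}  => 2  3->2 ok
  [5] y  {0,2,4}  => 4  2->4 ok
  [6] x  {1,3}  => 1  4->1 ok
  [7] y  {0,2,4}  => 4  1->4 ok
  [8] y  {0,2,4}  => 2  4->2 ok
  [9] x  {1,3}  => 3  2->3 ok
  [10] x  {1,3}  => 3  3->3 ok
  [11] x  {1,3}  => 3  3->3 ok
  [12] x  {1,3}  => 3  3->3 ok
  [13] y  {0,2,4}  => 2  3->2 ok
  [14] y  {0,2,4}  => 4  2->4 ok
  [15] x  {1,3}  => 3  4->3 ok
  [16] y  {0,2,4}  => 2  3->2 ok
  [17] x  {1,3}  => 1  2->1 ok
  [18] y  {0,2,4}  => 2  1->2 ok
  [19] x  {1,3}  => 1  2->1 ok
  [20] y  {0,2,4}  => 2  1->2 ok
  [21] x  {1,3}  => 3  2->3 ok
  [22] x  {1,3}  => 3  3->3 ok
  [23] y  {0,2,4}  => 2  3->2 ok
  [24] x  {1,3}  => 1  2->1 ok
  [25] y  {0,2,4}  => 0  1->0 ok
  [26] x  {1,3}  => 1  0->1 ok
  [27] y  {0,2,4}  => 2  1->2 ok
  [28] x  {1,3}  => 1  2->1 ok
  [29] y  {0,2,4}  => 2  1->2 ok

0,3,3,3,2,4,1,4,2,3,3,3,3,2,4,3,2,1,2,1,2,3,3,2,1,0,1,2,1,2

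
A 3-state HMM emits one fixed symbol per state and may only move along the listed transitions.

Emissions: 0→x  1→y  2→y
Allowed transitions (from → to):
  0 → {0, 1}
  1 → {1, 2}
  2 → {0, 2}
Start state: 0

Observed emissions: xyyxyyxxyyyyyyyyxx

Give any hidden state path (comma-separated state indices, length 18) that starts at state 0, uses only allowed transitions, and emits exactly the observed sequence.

  0: obs=x cand={0} pick 0 [start]
  1: obs=y cand={1,2} pick 1 [0->1 ok]
  2: obs=y cand={1,2} pick 2 [1->2 ok]
  3: obs=x cand={0} pick 0 [2->0 ok]
  4: obs=y cand={1,2} pick 1 [0->1 ok]
  5: obs=y cand={1,2} pick 2 [1->2 ok]
  6: obs=x cand={0} pick 0 [2->0 ok]
  7: obs=x cand={0} pick 0 [0->0 ok]
  8: obs=y cand={1,2} pick 1 [0->1 ok]
  9: obs=y cand={1,2} pick 1 [1->1 ok]
  10: obs=y cand={1,2} pick 1 [1->1 ok]
  11: obs=y cand={1,2} pick 1 [1->1 ok]
  12: obs=y cand={1,2} pick 1 [1->1 ok]
  13: obs=y cand={1,2} pick 2 [1->2 ok]
  14: obs=y cand={1,2} pick 2 [2->2 ok]
  15: obs=y cand={1,2} pick 2 [2->2 ok]
  16: obs=x cand={0} pick 0 [2->0 ok]
  17: obs=x cand={0} pick 0 [0->0 ok]

0,1,2,0,1,2,0,0,1,1,1,1,1,2,2,2,0,0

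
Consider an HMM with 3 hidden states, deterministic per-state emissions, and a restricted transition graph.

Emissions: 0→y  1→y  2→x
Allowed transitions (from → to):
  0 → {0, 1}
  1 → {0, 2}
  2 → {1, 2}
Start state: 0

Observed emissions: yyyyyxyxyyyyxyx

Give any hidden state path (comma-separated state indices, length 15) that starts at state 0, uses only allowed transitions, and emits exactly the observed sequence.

0,0,0,0,1,2,1,2,1,0,0,1,2,1,2

  0: obs=y cand={0,1} pick 0 [start]
  1: obs=y cand={0,1} pick 0 [0->0 ok]
  2: obs=y cand={0,1} pick 0 [0->0 ok]
  3: obs=y cand={0,1} pick 0 [0->0 ok]
  4: obs=y cand={0,1} pick 1 [0->1 ok]
  5: obs=x cand={2} pick 2 [1->2 ok]
  6: obs=y cand={0,1} pick 1 [2->1 ok]
  7: obs=x cand={2} pick 2 [1->2 ok]
  8: obs=y cand={0,1} pick 1 [2->1 ok]
  9: obs=y cand={0,1} pick 0 [1->0 ok]
  10: obs=y cand={0,1} pick 0 [0->0 ok]
  11: obs=y cand={0,1} pick 1 [0->1 ok]
  12: obs=x cand={2} pick 2 [1->2 ok]
  13: obs=y cand={0,1} pick 1 [2->1 ok]
  14: obs=x cand={2} pick 2 [1->2 ok]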